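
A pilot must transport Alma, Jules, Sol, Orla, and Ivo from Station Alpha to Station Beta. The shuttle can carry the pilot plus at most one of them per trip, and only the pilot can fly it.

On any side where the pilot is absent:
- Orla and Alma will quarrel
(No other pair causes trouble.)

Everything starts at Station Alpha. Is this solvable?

Yes

1. Pilot goes to Station Beta with Alma.
2. Pilot goes back to Station Alpha alone.
3. Pilot goes to Station Beta with Jules.
4. Pilot goes back to Station Alpha alone.
5. Pilot goes to Station Beta with Sol.
6. Pilot goes back to Station Alpha alone.
7. Pilot goes to Station Beta with Ivo.
8. Pilot goes back to Station Alpha alone.
9. Pilot goes to Station Beta with Orla.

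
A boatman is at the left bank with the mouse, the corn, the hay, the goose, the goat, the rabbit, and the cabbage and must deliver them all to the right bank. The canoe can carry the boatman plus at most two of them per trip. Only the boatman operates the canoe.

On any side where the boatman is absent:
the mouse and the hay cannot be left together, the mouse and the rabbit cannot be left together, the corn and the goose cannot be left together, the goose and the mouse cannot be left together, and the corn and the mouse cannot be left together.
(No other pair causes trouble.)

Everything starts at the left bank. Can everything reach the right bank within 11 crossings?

Yes — this plan uses 11 crossings (≤ 11):
1. Boatman goes to the right bank with the corn and the mouse.  [the left bank: the cabbage, the goat, the goose, the hay, the rabbit | the right bank: the corn, the mouse]
2. Boatman goes back to the left bank with the mouse.  [the left bank: the cabbage, the goat, the goose, the hay, the mouse, the rabbit | the right bank: the corn]
3. Boatman goes to the right bank with the hay and the mouse.  [the left bank: the cabbage, the goat, the goose, the rabbit | the right bank: the corn, the hay, the mouse]
4. Boatman goes back to the left bank with the mouse.  [the left bank: the cabbage, the goat, the goose, the mouse, the rabbit | the right bank: the corn, the hay]
5. Boatman goes to the right bank with the goat and the mouse.  [the left bank: the cabbage, the goose, the rabbit | the right bank: the corn, the goat, the hay, the mouse]
6. Boatman goes back to the left bank with the mouse.  [the left bank: the cabbage, the goose, the mouse, the rabbit | the right bank: the corn, the goat, the hay]
7. Boatman goes to the right bank with the mouse and the rabbit.  [the left bank: the cabbage, the goose | the right bank: the corn, the goat, the hay, the mouse, the rabbit]
8. Boatman goes back to the left bank with the mouse.  [the left bank: the cabbage, the goose, the mouse | the right bank: the corn, the goat, the hay, the rabbit]
9. Boatman goes to the right bank with the cabbage and the mouse.  [the left bank: the goose | the right bank: the cabbage, the corn, the goat, the hay, the mouse, the rabbit]
10. Boatman goes back to the left bank with the mouse.  [the left bank: the goose, the mouse | the right bank: the cabbage, the corn, the goat, the hay, the rabbit]
11. Boatman goes to the right bank with the goose and the mouse.  [the left bank: — | the right bank: the cabbage, the corn, the goat, the goose, the hay, the mouse, the rabbit]

Yes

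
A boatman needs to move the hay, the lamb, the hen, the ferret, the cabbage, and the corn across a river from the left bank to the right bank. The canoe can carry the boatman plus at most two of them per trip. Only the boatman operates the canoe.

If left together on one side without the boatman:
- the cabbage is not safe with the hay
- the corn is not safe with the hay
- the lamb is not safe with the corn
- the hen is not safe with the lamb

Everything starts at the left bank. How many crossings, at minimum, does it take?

Counting alone: the boatman can take at most 2 across per trip to the right bank, so moving all 6 needs at least 3 loaded trips out, with a return between consecutive ones — at least 5 crossings.
The safety rule pushes this higher. Following every safe sequence of crossings, the most of the 6 that can be at the right bank as the canoe arrives there on crossing 5 is 5 — never all 6.
So no plan with fewer than 7 crossings exists, and this one achieves 7:
1. Boatman goes to the right bank with the hay and the lamb.  [the left bank: the cabbage, the corn, the ferret, the hen | the right bank: the hay, the lamb]
2. Boatman goes back to the left bank alone.  [the left bank: the cabbage, the corn, the ferret, the hen | the right bank: the hay, the lamb]
3. Boatman goes to the right bank with the ferret and the hen.  [the left bank: the cabbage, the corn | the right bank: the ferret, the hay, the hen, the lamb]
4. Boatman goes back to the left bank with the lamb.  [the left bank: the cabbage, the corn, the lamb | the right bank: the ferret, the hay, the hen]
5. Boatman goes to the right bank with the cabbage and the corn.  [the left bank: the lamb | the right bank: the cabbage, the corn, the ferret, the hay, the hen]
6. Boatman goes back to the left bank with the hay.  [the left bank: the hay, the lamb | the right bank: the cabbage, the corn, the ferret, the hen]
7. Boatman goes to the right bank with the hay and the lamb.  [the left bank: — | the right bank: the cabbage, the corn, the ferret, the hay, the hen, the lamb]

7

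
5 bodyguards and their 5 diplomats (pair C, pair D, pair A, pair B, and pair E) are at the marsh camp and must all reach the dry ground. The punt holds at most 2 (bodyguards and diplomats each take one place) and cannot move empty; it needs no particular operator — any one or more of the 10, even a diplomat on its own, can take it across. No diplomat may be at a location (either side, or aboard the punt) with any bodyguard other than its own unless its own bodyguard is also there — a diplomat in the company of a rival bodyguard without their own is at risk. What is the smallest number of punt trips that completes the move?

Following every safe sequence of crossings from the start, the most of the 10 that can be at the dry ground as the punt arrives there on crossings 1, 3, 5, 7 is 2, 3, 4, 5 respectively; the best ever achieved is 5 of 10.
From crossing 9 on, no configuration arises that was not already reachable earlier: only 82 distinct safe configurations (who is on which side, and where the punt is) can ever be reached, none of them has everyone across, and every continuation just revisits them. So no valid plan exists.

impossible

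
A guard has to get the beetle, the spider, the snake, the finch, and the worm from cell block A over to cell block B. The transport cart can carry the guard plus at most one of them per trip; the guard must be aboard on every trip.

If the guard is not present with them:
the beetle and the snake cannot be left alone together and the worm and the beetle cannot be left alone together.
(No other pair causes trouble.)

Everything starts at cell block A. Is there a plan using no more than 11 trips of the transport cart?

Yes — this plan uses 11 crossings (≤ 11):
1. Guard goes to cell block B with the beetle.
2. Guard goes back to cell block A alone.
3. Guard goes to cell block B with the spider.
4. Guard goes back to cell block A alone.
5. Guard goes to cell block B with the snake.
6. Guard goes back to cell block A with the beetle.
7. Guard goes to cell block B with the worm.
8. Guard goes back to cell block A alone.
9. Guard goes to cell block B with the finch.
10. Guard goes back to cell block A alone.
11. Guard goes to cell block B with the beetle.

Yes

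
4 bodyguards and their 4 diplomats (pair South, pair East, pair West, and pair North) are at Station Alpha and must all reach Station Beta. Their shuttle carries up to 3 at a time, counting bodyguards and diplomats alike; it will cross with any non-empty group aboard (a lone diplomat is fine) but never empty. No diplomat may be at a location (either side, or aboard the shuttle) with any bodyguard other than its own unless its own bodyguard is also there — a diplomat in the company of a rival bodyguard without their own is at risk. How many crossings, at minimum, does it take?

Counting alone: each trip to Station Beta takes at most 3 across and each return brings at least 1 back, so after t trips out (and t−1 returns) at most 3t − (t−1) of the 8 are across; that first reaches 8 at t = 4, so at least 7 crossings are needed.
The safety rule pushes this higher. Following every safe sequence of crossings, the most of the 8 that can be at Station Beta as the shuttle arrives there on crossing 7 is 7 — never all 8.
So no plan with fewer than 9 crossings exists, and this one achieves 9:
1. bodyguard South and diplomat South cross → Station Beta.
2. bodyguard South crosses ← Station Alpha.
3. bodyguard East, bodyguard South, and diplomat East cross → Station Beta.
4. bodyguard South and diplomat South cross ← Station Alpha.
5. bodyguard North, bodyguard South, and bodyguard West cross → Station Beta.
6. diplomat East crosses ← Station Alpha.
7. diplomat East and diplomat South cross → Station Beta.
8. diplomat South crosses ← Station Alpha.
9. diplomat North, diplomat South, and diplomat West cross → Station Beta.

9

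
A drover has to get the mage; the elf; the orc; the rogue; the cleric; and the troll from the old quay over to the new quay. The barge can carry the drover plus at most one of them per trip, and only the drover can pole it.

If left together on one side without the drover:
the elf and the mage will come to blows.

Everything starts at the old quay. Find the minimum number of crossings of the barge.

Counting alone: the drover can take at most 1 across per trip to the new quay, so moving all 6 needs at least 6 loaded trips out, with a return between consecutive ones — at least 11 crossings.
The plan below uses exactly 11 crossings, so it is optimal:
1. Drover goes to the new quay with the mage.
2. Drover goes back to the old quay alone.
3. Drover goes to the new quay with the orc.
4. Drover goes back to the old quay alone.
5. Drover goes to the new quay with the rogue.
6. Drover goes back to the old quay alone.
7. Drover goes to the new quay with the cleric.
8. Drover goes back to the old quay alone.
9. Drover goes to the new quay with the troll.
10. Drover goes back to the old quay alone.
11. Drover goes to the new quay with the elf.

11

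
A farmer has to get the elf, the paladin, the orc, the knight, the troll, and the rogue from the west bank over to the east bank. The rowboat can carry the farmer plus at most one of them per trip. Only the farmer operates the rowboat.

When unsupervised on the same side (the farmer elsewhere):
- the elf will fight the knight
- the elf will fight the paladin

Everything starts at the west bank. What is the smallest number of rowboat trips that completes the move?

13

Counting alone: the farmer can take at most 1 across per trip to the east bank, so moving all 6 needs at least 6 loaded trips out, with a return between consecutive ones — at least 11 crossings.
The safety rule pushes this higher. Following every safe sequence of crossings, the most of the 6 that can be at the east bank as the rowboat arrives there on crossing 11 is 5 — never all 6.
So no plan with fewer than 13 crossings exists, and this one achieves 13:
1. Farmer goes to the east bank with the elf.
2. Farmer goes back to the west bank alone.
3. Farmer goes to the east bank with the paladin.
4. Farmer goes back to the west bank with the elf.
5. Farmer goes to the east bank with the knight.
6. Farmer goes back to the west bank alone.
7. Farmer goes to the east bank with the orc.
8. Farmer goes back to the west bank alone.
9. Farmer goes to the east bank with the troll.
10. Farmer goes back to the west bank alone.
11. Farmer goes to the east bank with the rogue.
12. Farmer goes back to the west bank alone.
13. Farmer goes to the east bank with the elf.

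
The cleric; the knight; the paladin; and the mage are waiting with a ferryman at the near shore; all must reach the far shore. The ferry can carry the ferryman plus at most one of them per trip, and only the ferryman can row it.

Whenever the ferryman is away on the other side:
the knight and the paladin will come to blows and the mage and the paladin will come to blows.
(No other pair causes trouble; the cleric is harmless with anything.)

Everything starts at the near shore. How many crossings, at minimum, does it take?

9

Counting alone: the ferryman can take at most 1 across per trip to the far shore, so moving all 4 needs at least 4 loaded trips out, with a return between consecutive ones — at least 7 crossings.
The safety rule pushes this higher. Following every safe sequence of crossings, the most of the 4 that can be at the far shore as the ferry arrives there on crossing 7 is 3 — never all 4.
So no plan with fewer than 9 crossings exists, and this one achieves 9:
1. Ferryman goes to the far shore with the paladin.  [the near shore: the cleric, the knight, the mage | the far shore: the paladin]
2. Ferryman goes back to the near shore alone.  [the near shore: the cleric, the knight, the mage | the far shore: the paladin]
3. Ferryman goes to the far shore with the cleric.  [the near shore: the knight, the mage | the far shore: the cleric, the paladin]
4. Ferryman goes back to the near shore alone.  [the near shore: the knight, the mage | the far shore: the cleric, the paladin]
5. Ferryman goes to the far shore with the knight.  [the near shore: the mage | the far shore: the cleric, the knight, the paladin]
6. Ferryman goes back to the near shore with the paladin.  [the near shore: the mage, the paladin | the far shore: the cleric, the knight]
7. Ferryman goes to the far shore with the mage.  [the near shore: the paladin | the far shore: the cleric, the knight, the mage]
8. Ferryman goes back to the near shore alone.  [the near shore: the paladin | the far shore: the cleric, the knight, the mage]
9. Ferryman goes to the far shore with the paladin.  [the near shore: — | the far shore: the cleric, the knight, the mage, the paladin]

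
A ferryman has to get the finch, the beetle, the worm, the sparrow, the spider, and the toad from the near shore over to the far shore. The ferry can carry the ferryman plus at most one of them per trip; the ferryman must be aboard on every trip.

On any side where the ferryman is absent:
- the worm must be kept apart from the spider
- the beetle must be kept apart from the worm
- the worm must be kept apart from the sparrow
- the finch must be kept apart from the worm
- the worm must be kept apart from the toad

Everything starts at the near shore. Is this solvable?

Following every safe sequence of crossings from the start, the most of the 6 that can be at the far shore as the ferry arrives there on crossings 1, 3 is 1, 2 respectively; the best ever achieved is 2 of 6.
From crossing 5 on, no configuration arises that was not already reachable earlier: only 13 distinct safe configurations (who is on which side, and where the ferry is) can ever be reached, none of them has everyone across, and every continuation just revisits them. So no valid plan exists.

No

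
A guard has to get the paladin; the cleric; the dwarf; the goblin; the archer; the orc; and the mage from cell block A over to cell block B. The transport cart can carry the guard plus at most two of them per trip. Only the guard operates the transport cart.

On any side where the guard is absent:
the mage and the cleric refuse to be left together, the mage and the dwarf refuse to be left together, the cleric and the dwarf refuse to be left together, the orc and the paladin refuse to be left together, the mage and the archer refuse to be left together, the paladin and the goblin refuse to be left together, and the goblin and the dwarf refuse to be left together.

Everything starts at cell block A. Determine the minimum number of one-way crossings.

impossible

Whatever the first load, the items left behind include a forbidden pair without the guard. No opening move is safe, so no plan exists.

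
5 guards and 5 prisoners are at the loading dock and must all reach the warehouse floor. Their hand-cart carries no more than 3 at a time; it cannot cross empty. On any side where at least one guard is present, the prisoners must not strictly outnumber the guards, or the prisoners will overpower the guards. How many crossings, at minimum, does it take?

Counting alone: each trip to the warehouse floor takes at most 3 across and each return brings at least 1 back, so after t trips out (and t−1 returns) at most 3t − (t−1) of the 10 are across; that first reaches 10 at t = 5, so at least 9 crossings are needed.
The safety rule pushes this higher. Following every safe sequence of crossings, the most of the 10 that can be at the warehouse floor as the hand-cart arrives there on crossing 9 is 9 — never all 10.
So no plan with fewer than 11 crossings exists, and this one achieves 11:
1. 2 prisoners → the warehouse floor.  (the loading dock: 5G 3P; the warehouse floor: 0G 2P)
2. 1 prisoner ← the loading dock.  (the loading dock: 5G 4P; the warehouse floor: 0G 1P)
3. 3 prisoners → the warehouse floor.  (the loading dock: 5G 1P; the warehouse floor: 0G 4P)
4. 1 prisoner ← the loading dock.  (the loading dock: 5G 2P; the warehouse floor: 0G 3P)
5. 3 guards → the warehouse floor.  (the loading dock: 2G 2P; the warehouse floor: 3G 3P)
6. 1 guard and 1 prisoner ← the loading dock.  (the loading dock: 3G 3P; the warehouse floor: 2G 2P)
7. 3 guards → the warehouse floor.  (the loading dock: 0G 3P; the warehouse floor: 5G 2P)
8. 1 prisoner ← the loading dock.  (the loading dock: 0G 4P; the warehouse floor: 5G 1P)
9. 2 prisoners → the warehouse floor.  (the loading dock: 0G 2P; the warehouse floor: 5G 3P)
10. 1 prisoner ← the loading dock.  (the loading dock: 0G 3P; the warehouse floor: 5G 2P)
11. 3 prisoners → the warehouse floor.  (the loading dock: 0G 0P; the warehouse floor: 5G 5P)

11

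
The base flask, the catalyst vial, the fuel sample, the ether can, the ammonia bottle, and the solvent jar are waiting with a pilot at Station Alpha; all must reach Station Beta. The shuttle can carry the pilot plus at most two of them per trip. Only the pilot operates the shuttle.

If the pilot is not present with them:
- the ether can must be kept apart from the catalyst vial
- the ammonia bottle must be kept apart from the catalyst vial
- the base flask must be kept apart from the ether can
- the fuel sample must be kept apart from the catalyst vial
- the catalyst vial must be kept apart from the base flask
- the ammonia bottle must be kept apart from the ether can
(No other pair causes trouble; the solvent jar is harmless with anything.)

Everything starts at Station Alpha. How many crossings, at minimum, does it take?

9

Counting alone: the pilot can take at most 2 across per trip to Station Beta, so moving all 6 needs at least 3 loaded trips out, with a return between consecutive ones — at least 5 crossings.
The safety rule pushes this higher. Following every safe sequence of crossings, the most of the 6 that can be at Station Beta as the shuttle arrives there on crossings 5, 7 is 4, 5 respectively — never all 6.
So no plan with fewer than 9 crossings exists, and this one achieves 9:
1. Pilot goes to Station Beta with the catalyst vial and the ether can.
2. Pilot goes back to Station Alpha with the catalyst vial.
3. Pilot goes to Station Beta with the catalyst vial and the fuel sample.
4. Pilot goes back to Station Alpha with the catalyst vial.
5. Pilot goes to Station Beta with the ammonia bottle and the base flask.
6. Pilot goes back to Station Alpha with the ether can.
7. Pilot goes to Station Beta with the catalyst vial and the solvent jar.
8. Pilot goes back to Station Alpha with the catalyst vial.
9. Pilot goes to Station Beta with the catalyst vial and the ether can.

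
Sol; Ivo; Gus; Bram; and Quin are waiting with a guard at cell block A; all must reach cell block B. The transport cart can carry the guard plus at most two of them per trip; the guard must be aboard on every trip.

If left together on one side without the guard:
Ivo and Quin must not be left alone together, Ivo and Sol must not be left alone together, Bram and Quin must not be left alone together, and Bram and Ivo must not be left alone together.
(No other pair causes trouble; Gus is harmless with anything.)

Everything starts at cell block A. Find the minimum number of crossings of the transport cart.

7

Counting alone: the guard can take at most 2 across per trip to cell block B, so moving all 5 needs at least 3 loaded trips out, with a return between consecutive ones — at least 5 crossings.
The safety rule pushes this higher. Following every safe sequence of crossings, the most of the 5 that can be at cell block B as the transport cart arrives there on crossing 5 is 4 — never all 5.
So no plan with fewer than 7 crossings exists, and this one achieves 7:
1. Guard goes to cell block B with Bram and Ivo.  [cell block A: Gus, Quin, Sol | cell block B: Bram, Ivo]
2. Guard goes back to cell block A with Ivo.  [cell block A: Gus, Ivo, Quin, Sol | cell block B: Bram]
3. Guard goes to cell block B with Ivo and Sol.  [cell block A: Gus, Quin | cell block B: Bram, Ivo, Sol]
4. Guard goes back to cell block A with Ivo.  [cell block A: Gus, Ivo, Quin | cell block B: Bram, Sol]
5. Guard goes to cell block B with Gus and Ivo.  [cell block A: Quin | cell block B: Bram, Gus, Ivo, Sol]
6. Guard goes back to cell block A with Ivo.  [cell block A: Ivo, Quin | cell block B: Bram, Gus, Sol]
7. Guard goes to cell block B with Ivo and Quin.  [cell block A: — | cell block B: Bram, Gus, Ivo, Quin, Sol]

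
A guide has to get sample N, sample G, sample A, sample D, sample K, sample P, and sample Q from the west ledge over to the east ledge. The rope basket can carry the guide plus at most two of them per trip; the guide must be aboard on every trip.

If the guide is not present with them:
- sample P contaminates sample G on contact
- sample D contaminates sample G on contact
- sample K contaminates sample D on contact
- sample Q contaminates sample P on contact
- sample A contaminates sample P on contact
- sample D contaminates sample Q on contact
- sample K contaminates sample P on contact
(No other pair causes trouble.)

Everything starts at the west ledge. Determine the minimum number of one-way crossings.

Counting alone: the guide can take at most 2 across per trip to the east ledge, so moving all 7 needs at least 4 loaded trips out, with a return between consecutive ones — at least 7 crossings.
The safety rule pushes this higher. Following every safe sequence of crossings, the most of the 7 that can be at the east ledge as the rope basket arrives there on crossing 7 is 6 — never all 7.
So no plan with fewer than 9 crossings exists, and this one achieves 9:
1. Guide goes to the east ledge with sample D and sample P.
2. Guide goes back to the west ledge alone.
3. Guide goes to the east ledge with sample N.
4. Guide goes back to the west ledge alone.
5. Guide goes to the east ledge with sample A and sample G.
6. Guide goes back to the west ledge with sample D and sample P.
7. Guide goes to the east ledge with sample K and sample Q.
8. Guide goes back to the west ledge alone.
9. Guide goes to the east ledge with sample D and sample P.

9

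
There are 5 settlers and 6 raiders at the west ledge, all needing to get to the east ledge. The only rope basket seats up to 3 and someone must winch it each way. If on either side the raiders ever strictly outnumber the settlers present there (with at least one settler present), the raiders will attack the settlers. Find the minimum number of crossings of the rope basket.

The raiders already outnumber the settlers at the west ledge before anyone moves, so the starting position itself is disallowed.

impossible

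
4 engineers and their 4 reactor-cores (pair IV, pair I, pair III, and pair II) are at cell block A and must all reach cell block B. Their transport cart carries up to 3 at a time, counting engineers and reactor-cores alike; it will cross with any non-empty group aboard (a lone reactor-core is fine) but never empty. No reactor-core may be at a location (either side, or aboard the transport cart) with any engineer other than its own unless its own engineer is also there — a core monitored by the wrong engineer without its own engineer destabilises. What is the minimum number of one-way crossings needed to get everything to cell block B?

9

Counting alone: each trip to cell block B takes at most 3 across and each return brings at least 1 back, so after t trips out (and t−1 returns) at most 3t − (t−1) of the 8 are across; that first reaches 8 at t = 4, so at least 7 crossings are needed.
The safety rule pushes this higher. Following every safe sequence of crossings, the most of the 8 that can be at cell block B as the transport cart arrives there on crossing 7 is 7 — never all 8.
So no plan with fewer than 9 crossings exists, and this one achieves 9:
1. engineer IV and reactor-core IV cross → cell block B.
2. engineer IV crosses ← cell block A.
3. engineer I, engineer IV, and reactor-core I cross → cell block B.
4. engineer IV and reactor-core IV cross ← cell block A.
5. engineer II, engineer III, and engineer IV cross → cell block B.
6. reactor-core I crosses ← cell block A.
7. reactor-core I and reactor-core IV cross → cell block B.
8. reactor-core IV crosses ← cell block A.
9. reactor-core II, reactor-core III, and reactor-core IV cross → cell block B.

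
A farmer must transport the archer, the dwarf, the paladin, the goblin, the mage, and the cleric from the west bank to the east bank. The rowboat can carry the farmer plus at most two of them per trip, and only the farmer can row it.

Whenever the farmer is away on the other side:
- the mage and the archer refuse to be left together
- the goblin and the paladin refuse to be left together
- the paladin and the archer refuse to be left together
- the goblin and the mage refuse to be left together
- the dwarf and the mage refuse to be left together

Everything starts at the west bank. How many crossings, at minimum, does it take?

7

Counting alone: the farmer can take at most 2 across per trip to the east bank, so moving all 6 needs at least 3 loaded trips out, with a return between consecutive ones — at least 5 crossings.
The safety rule pushes this higher. Following every safe sequence of crossings, the most of the 6 that can be at the east bank as the rowboat arrives there on crossing 5 is 5 — never all 6.
So no plan with fewer than 7 crossings exists, and this one achieves 7:
1. Farmer goes to the east bank with the mage and the paladin.
2. Farmer goes back to the west bank alone.
3. Farmer goes to the east bank with the archer and the dwarf.
4. Farmer goes back to the west bank with the mage and the paladin.
5. Farmer goes to the east bank with the cleric and the goblin.
6. Farmer goes back to the west bank alone.
7. Farmer goes to the east bank with the mage and the paladin.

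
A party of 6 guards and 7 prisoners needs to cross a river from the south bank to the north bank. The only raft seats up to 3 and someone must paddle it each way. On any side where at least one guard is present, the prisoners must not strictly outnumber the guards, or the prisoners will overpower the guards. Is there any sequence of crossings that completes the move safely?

The prisoners already outnumber the guards at the south bank before anyone moves, so the starting position itself is disallowed.

No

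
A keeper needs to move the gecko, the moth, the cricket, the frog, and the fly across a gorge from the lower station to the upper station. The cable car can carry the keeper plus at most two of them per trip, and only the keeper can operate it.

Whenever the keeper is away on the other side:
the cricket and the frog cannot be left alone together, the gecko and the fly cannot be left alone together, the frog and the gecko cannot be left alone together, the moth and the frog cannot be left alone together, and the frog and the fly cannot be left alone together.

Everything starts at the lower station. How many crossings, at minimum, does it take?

7

Counting alone: the keeper can take at most 2 across per trip to the upper station, so moving all 5 needs at least 3 loaded trips out, with a return between consecutive ones — at least 5 crossings.
The safety rule pushes this higher. Following every safe sequence of crossings, the most of the 5 that can be at the upper station as the cable car arrives there on crossing 5 is 4 — never all 5.
So no plan with fewer than 7 crossings exists, and this one achieves 7:
1. Keeper goes to the upper station with the frog and the gecko.  [the lower station: the cricket, the fly, the moth | the upper station: the frog, the gecko]
2. Keeper goes back to the lower station with the gecko.  [the lower station: the cricket, the fly, the gecko, the moth | the upper station: the frog]
3. Keeper goes to the upper station with the gecko and the moth.  [the lower station: the cricket, the fly | the upper station: the frog, the gecko, the moth]
4. Keeper goes back to the lower station with the frog.  [the lower station: the cricket, the fly, the frog | the upper station: the gecko, the moth]
5. Keeper goes to the upper station with the cricket and the frog.  [the lower station: the fly | the upper station: the cricket, the frog, the gecko, the moth]
6. Keeper goes back to the lower station with the frog.  [the lower station: the fly, the frog | the upper station: the cricket, the gecko, the moth]
7. Keeper goes to the upper station with the fly and the frog.  [the lower station: — | the upper station: the cricket, the fly, the frog, the gecko, the moth]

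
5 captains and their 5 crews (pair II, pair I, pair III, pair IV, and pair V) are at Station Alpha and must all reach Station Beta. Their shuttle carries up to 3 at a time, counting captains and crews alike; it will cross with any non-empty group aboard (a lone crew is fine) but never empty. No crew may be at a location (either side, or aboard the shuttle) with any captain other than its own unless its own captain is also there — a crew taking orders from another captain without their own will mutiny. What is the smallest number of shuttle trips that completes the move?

Counting alone: each trip to Station Beta takes at most 3 across and each return brings at least 1 back, so after t trips out (and t−1 returns) at most 3t − (t−1) of the 10 are across; that first reaches 10 at t = 5, so at least 9 crossings are needed.
The safety rule pushes this higher. Following every safe sequence of crossings, the most of the 10 that can be at Station Beta as the shuttle arrives there on crossing 9 is 9 — never all 10.
So no plan with fewer than 11 crossings exists, and this one achieves 11:
1. captain II and crew II cross → Station Beta.
2. captain II crosses ← Station Alpha.
3. crew I, crew III, and crew IV cross → Station Beta.
4. crew II crosses ← Station Alpha.
5. captain I, captain III, and captain IV cross → Station Beta.
6. captain I and crew I cross ← Station Alpha.
7. captain I, captain II, and captain V cross → Station Beta.
8. crew III crosses ← Station Alpha.
9. crew I and crew II cross → Station Beta.
10. crew II crosses ← Station Alpha.
11. crew II, crew III, and crew V cross → Station Beta.

11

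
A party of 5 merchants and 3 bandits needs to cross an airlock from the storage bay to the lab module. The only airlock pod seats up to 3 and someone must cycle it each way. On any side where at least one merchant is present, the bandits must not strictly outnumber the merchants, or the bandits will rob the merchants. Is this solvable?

Yes

1. 2 bandits → the lab module.  (the storage bay: 5M 1B; the lab module: 0M 2B)
2. 1 bandit ← the storage bay.  (the storage bay: 5M 2B; the lab module: 0M 1B)
3. 2 merchants and 1 bandit → the lab module.  (the storage bay: 3M 1B; the lab module: 2M 2B)
4. 1 bandit ← the storage bay.  (the storage bay: 3M 2B; the lab module: 2M 1B)
5. 1 merchant and 2 bandits → the lab module.  (the storage bay: 2M 0B; the lab module: 3M 3B)
6. 1 bandit ← the storage bay.  (the storage bay: 2M 1B; the lab module: 3M 2B)
7. 2 merchants and 1 bandit → the lab module.  (the storage bay: 0M 0B; the lab module: 5M 3B)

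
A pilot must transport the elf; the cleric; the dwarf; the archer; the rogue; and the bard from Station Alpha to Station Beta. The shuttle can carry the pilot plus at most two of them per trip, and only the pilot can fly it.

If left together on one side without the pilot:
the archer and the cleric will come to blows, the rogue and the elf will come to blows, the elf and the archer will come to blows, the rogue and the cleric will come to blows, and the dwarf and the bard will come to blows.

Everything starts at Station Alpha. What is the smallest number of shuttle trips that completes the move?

impossible

Whatever the first load, the items left behind include a forbidden pair without the pilot. No opening move is safe, so no plan exists.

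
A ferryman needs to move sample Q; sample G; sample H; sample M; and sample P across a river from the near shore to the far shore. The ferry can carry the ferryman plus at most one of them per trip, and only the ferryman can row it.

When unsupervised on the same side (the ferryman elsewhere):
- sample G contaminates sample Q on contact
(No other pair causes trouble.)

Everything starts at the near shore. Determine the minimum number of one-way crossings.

Counting alone: the ferryman can take at most 1 across per trip to the far shore, so moving all 5 needs at least 5 loaded trips out, with a return between consecutive ones — at least 9 crossings.
The plan below uses exactly 9 crossings, so it is optimal:
1. Ferryman goes to the far shore with sample Q.  [the near shore: sample G, sample H, sample M, sample P | the far shore: sample Q]
2. Ferryman goes back to the near shore alone.  [the near shore: sample G, sample H, sample M, sample P | the far shore: sample Q]
3. Ferryman goes to the far shore with sample H.  [the near shore: sample G, sample M, sample P | the far shore: sample H, sample Q]
4. Ferryman goes back to the near shore alone.  [the near shore: sample G, sample M, sample P | the far shore: sample H, sample Q]
5. Ferryman goes to the far shore with sample M.  [the near shore: sample G, sample P | the far shore: sample H, sample M, sample Q]
6. Ferryman goes back to the near shore alone.  [the near shore: sample G, sample P | the far shore: sample H, sample M, sample Q]
7. Ferryman goes to the far shore with sample P.  [the near shore: sample G | the far shore: sample H, sample M, sample P, sample Q]
8. Ferryman goes back to the near shore alone.  [the near shore: sample G | the far shore: sample H, sample M, sample P, sample Q]
9. Ferryman goes to the far shore with sample G.  [the near shore: — | the far shore: sample G, sample H, sample M, sample P, sample Q]

9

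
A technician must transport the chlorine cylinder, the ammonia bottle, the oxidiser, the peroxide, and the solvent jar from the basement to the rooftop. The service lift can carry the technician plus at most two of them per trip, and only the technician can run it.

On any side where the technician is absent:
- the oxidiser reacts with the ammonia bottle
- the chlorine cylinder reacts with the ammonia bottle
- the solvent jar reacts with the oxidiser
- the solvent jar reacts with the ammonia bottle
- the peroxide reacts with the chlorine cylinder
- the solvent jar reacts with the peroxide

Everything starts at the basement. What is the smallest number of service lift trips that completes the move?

Whatever the first load, the items left behind include a forbidden pair without the technician. No opening move is safe, so no plan exists.

impossible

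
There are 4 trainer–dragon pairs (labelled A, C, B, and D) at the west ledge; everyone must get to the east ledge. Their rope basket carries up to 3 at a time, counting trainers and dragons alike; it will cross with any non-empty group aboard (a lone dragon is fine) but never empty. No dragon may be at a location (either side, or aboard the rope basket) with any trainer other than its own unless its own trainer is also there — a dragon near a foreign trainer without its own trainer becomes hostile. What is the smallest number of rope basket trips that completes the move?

Counting alone: each trip to the east ledge takes at most 3 across and each return brings at least 1 back, so after t trips out (and t−1 returns) at most 3t − (t−1) of the 8 are across; that first reaches 8 at t = 4, so at least 7 crossings are needed.
The safety rule pushes this higher. Following every safe sequence of crossings, the most of the 8 that can be at the east ledge as the rope basket arrives there on crossing 7 is 7 — never all 8.
So no plan with fewer than 9 crossings exists, and this one achieves 9:
1. dragon A and trainer A cross → the east ledge.
2. trainer A crosses ← the west ledge.
3. dragon C, trainer A, and trainer C cross → the east ledge.
4. dragon A and trainer A cross ← the west ledge.
5. trainer A, trainer B, and trainer D cross → the east ledge.
6. dragon C crosses ← the west ledge.
7. dragon A and dragon C cross → the east ledge.
8. dragon A crosses ← the west ledge.
9. dragon A, dragon B, and dragon D cross → the east ledge.

9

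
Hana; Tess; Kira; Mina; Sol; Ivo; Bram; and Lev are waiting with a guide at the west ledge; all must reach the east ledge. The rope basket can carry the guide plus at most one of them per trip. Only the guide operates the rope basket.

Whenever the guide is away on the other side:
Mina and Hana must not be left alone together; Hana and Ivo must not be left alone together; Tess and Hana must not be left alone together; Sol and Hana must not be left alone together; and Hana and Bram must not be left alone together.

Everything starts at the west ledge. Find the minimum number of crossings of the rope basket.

impossible

Following every safe sequence of crossings from the start, the most of the 8 that can be at the east ledge as the rope basket arrives there on crossings 1, 3, 5, 7 is 1, 2, 3, 4 respectively; the best ever achieved is 4 of 8.
From crossing 9 on, no configuration arises that was not already reachable earlier: only 52 distinct safe configurations (who is on which side, and where the rope basket is) can ever be reached, none of them has everyone across, and every continuation just revisits them. So no valid plan exists.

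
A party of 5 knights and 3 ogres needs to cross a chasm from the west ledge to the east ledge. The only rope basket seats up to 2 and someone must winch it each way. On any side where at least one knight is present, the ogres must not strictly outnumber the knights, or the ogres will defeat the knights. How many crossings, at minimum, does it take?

13

Counting alone: each trip to the east ledge takes at most 2 across and each return brings at least 1 back, so after t trips out (and t−1 returns) at most 2t − (t−1) of the 8 are across; that first reaches 8 at t = 7, so at least 13 crossings are needed.
The plan below uses exactly 13 crossings, so it is optimal:
1. 2 ogres → the east ledge.  (the west ledge: 5K 1O; the east ledge: 0K 2O)
2. 1 ogre ← the west ledge.  (the west ledge: 5K 2O; the east ledge: 0K 1O)
3. 2 ogres → the east ledge.  (the west ledge: 5K 0O; the east ledge: 0K 3O)
4. 1 ogre ← the west ledge.  (the west ledge: 5K 1O; the east ledge: 0K 2O)
5. 2 knights → the east ledge.  (the west ledge: 3K 1O; the east ledge: 2K 2O)
6. 1 ogre ← the west ledge.  (the west ledge: 3K 2O; the east ledge: 2K 1O)
7. 1 knight and 1 ogre → the east ledge.  (the west ledge: 2K 1O; the east ledge: 3K 2O)
8. 1 ogre ← the west ledge.  (the west ledge: 2K 2O; the east ledge: 3K 1O)
9. 2 ogres → the east ledge.  (the west ledge: 2K 0O; the east ledge: 3K 3O)
10. 1 ogre ← the west ledge.  (the west ledge: 2K 1O; the east ledge: 3K 2O)
11. 1 knight and 1 ogre → the east ledge.  (the west ledge: 1K 0O; the east ledge: 4K 3O)
12. 1 ogre ← the west ledge.  (the west ledge: 1K 1O; the east ledge: 4K 2O)
13. 1 knight and 1 ogre → the east ledge.  (the west ledge: 0K 0O; the east ledge: 5K 3O)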